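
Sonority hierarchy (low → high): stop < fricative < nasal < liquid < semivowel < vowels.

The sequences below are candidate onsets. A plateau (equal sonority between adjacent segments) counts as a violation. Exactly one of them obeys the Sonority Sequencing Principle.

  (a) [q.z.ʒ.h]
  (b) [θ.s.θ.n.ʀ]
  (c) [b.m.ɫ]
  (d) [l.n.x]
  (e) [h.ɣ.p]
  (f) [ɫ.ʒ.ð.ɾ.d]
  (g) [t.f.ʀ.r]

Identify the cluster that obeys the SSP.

(a) sonority 1-2-2-2: ill-formed.
(b) sonority 2-2-2-3-4: ill-formed.
(c) sonority 1-3-4: well-formed.
(d) sonority 4-3-2: ill-formed.
(e) sonority 2-2-1: ill-formed.
(f) sonority 4-2-2-4-1: ill-formed.
(g) sonority 1-2-4-4: ill-formed.

c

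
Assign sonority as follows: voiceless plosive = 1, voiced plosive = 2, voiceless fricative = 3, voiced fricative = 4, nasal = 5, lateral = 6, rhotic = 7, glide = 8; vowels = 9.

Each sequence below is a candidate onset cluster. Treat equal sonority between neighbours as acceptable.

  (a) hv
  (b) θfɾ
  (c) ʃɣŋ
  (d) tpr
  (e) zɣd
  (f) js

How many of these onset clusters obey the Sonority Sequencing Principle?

4

(a) sonority 3-4: well-formed.
(b) sonority 3-3-7: well-formed.
(c) sonority 3-4-5: well-formed.
(d) sonority 1-1-7: well-formed.
(e) sonority 4-4-2: ill-formed.
(f) sonority 8-3: ill-formed.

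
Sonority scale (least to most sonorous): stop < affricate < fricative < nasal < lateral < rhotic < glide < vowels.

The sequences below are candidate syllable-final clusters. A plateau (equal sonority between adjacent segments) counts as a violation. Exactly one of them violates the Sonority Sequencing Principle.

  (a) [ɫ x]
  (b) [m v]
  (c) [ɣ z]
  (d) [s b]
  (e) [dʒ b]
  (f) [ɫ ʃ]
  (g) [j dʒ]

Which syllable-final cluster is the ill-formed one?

c

(a) sonority 5-3: well-formed.
(b) sonority 4-3: well-formed.
(c) sonority 3-3: ill-formed.
(d) sonority 3-1: well-formed.
(e) sonority 2-1: well-formed.
(f) sonority 5-3: well-formed.
(g) sonority 7-2: well-formed.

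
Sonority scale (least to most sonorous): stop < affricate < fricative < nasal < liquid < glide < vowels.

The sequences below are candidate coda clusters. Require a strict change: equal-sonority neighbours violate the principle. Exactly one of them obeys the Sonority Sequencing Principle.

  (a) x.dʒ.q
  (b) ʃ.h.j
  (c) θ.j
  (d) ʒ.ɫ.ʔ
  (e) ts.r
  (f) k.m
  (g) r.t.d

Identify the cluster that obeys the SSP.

(a) sonority 3-2-1: well-formed.
(b) sonority 3-3-6: ill-formed.
(c) sonority 3-6: ill-formed.
(d) sonority 3-5-1: ill-formed.
(e) sonority 2-5: ill-formed.
(f) sonority 1-4: ill-formed.
(g) sonority 5-1-1: ill-formed.

a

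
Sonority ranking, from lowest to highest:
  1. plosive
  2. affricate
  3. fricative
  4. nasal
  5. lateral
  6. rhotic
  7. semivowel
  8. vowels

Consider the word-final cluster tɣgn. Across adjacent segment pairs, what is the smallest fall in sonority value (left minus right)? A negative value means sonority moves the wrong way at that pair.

/t/: plosive = 1.
/ɣ/: fricative = 3.
/g/: plosive = 1.
/n/: nasal = 4.
/t/→/ɣ/: change -2.
/ɣ/→/g/: change +2.
/g/→/n/: change -3.
Minimum = -3.

-3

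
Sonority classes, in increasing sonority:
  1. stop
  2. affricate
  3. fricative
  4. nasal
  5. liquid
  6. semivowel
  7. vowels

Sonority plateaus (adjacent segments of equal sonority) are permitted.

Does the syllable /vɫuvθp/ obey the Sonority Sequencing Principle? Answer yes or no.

Onset: /v/ is a fricative (sonority 3), /ɫ/ is a liquid (sonority 5); then the nucleus /u/ (sonority 7).
Onset profile 3-5-7 — rises to the nucleus.
Coda: /v/ is a fricative (sonority 3), /θ/ is a fricative (sonority 3), /p/ is a stop (sonority 1).
Coda profile 7-3-3-1 — falls from the nucleus.

yes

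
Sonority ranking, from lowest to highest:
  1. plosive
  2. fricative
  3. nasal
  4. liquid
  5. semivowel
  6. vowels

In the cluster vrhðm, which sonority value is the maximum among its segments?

4

/v/ is a fricative (sonority 2).
/r/ is a liquid (sonority 4).
/h/ is a fricative (sonority 2).
/ð/ is a fricative (sonority 2).
/m/ is a nasal (sonority 3).
The maximum is 4.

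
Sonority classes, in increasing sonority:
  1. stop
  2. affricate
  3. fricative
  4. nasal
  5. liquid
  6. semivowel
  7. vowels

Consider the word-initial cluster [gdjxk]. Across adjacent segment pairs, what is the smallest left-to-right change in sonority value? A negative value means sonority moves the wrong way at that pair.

-3

/g/ — stop, sonority 1.
/d/ — stop, sonority 1.
/j/ — semivowel, sonority 6.
/x/ — fricative, sonority 3.
/k/ — stop, sonority 1.
/g/→/d/: change +0.
/d/→/j/: change +5.
/j/→/x/: change -3.
/x/→/k/: change -2.
Minimum = -3.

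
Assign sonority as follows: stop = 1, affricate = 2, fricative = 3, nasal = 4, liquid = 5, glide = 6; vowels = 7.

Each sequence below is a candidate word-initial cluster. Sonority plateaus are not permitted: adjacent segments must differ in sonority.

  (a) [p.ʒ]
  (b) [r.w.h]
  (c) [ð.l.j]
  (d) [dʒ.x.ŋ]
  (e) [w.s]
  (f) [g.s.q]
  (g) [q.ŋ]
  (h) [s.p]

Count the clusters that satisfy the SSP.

(a) sonority 1-3: well-formed.
(b) sonority 5-6-3: ill-formed.
(c) sonority 3-5-6: well-formed.
(d) sonority 2-3-4: well-formed.
(e) sonority 6-3: ill-formed.
(f) sonority 1-3-1: ill-formed.
(g) sonority 1-4: well-formed.
(h) sonority 3-1: ill-formed.

4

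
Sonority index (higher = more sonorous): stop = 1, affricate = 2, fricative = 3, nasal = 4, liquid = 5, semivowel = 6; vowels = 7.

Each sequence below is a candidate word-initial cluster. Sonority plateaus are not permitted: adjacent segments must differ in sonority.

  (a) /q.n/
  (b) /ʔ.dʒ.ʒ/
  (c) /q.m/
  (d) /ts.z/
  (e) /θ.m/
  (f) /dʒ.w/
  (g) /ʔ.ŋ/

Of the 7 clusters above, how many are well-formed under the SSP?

(a) 1-4 → obeys
(b) 1-2-3 → obeys
(c) 1-4 → obeys
(d) 2-3 → obeys
(e) 3-4 → obeys
(f) 2-6 → obeys
(g) 1-4 → obeys

7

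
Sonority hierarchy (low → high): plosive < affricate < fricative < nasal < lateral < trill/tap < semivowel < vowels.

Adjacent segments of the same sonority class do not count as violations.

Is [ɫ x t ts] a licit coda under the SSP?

no

/ɫ/: lateral = 5.
/x/: fricative = 3.
/t/: plosive = 1.
/ts/: affricate = 2.
The profile is 5-3-1-2. Between /t/ (1) and /ts/ (2) sonority does not fall, so the cluster violates the SSP.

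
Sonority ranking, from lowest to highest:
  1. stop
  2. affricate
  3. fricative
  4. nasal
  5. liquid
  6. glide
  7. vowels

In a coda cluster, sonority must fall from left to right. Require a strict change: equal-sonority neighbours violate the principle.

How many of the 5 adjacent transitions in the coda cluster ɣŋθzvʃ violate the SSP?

/ɣ/: fricative = 3.
/ŋ/: nasal = 4.
/θ/: fricative = 3.
/z/: fricative = 3.
/v/: fricative = 3.
/ʃ/: fricative = 3.
/ɣ/→/ŋ/: 3→4 (does not fall) — violation.
/ŋ/→/θ/: 4→3 (falls) — ok.
/θ/→/z/: 3→3 (plateau) — violation.
/z/→/v/: 3→3 (plateau) — violation.
/v/→/ʃ/: 3→3 (plateau) — violation.

4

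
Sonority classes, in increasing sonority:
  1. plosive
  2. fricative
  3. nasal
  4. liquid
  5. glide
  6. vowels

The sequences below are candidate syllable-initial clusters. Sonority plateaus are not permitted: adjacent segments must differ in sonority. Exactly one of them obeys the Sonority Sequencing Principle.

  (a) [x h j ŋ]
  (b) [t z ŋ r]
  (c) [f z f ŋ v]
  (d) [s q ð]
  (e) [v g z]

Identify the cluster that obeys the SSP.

b

(a) [x h j ŋ]: profile 2-2-5-3 — violates.
(b) [t z ŋ r]: profile 1-2-3-4 — obeys.
(c) [f z f ŋ v]: profile 2-2-2-3-2 — violates.
(d) [s q ð]: profile 2-1-2 — violates.
(e) [v g z]: profile 2-1-2 — violates.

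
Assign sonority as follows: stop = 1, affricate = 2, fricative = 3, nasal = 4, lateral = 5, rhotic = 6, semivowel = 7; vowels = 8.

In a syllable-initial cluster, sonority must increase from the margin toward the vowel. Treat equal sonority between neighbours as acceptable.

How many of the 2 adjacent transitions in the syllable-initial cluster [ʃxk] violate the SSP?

1

/ʃ/ is a fricative (sonority 3).
/x/ is a fricative (sonority 3).
/k/ is a stop (sonority 1).
/ʃ/→/x/: 3→3 (plateau, allowed) — ok.
/x/→/k/: 3→1 (does not rise) — violation.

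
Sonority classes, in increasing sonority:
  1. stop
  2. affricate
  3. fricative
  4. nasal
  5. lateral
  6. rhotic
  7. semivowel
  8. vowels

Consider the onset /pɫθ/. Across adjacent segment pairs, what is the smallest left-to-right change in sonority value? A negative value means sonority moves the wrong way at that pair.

-2

/p/ — stop, sonority 1.
/ɫ/ — lateral, sonority 5.
/θ/ — fricative, sonority 3.
/p/→/ɫ/: change +4.
/ɫ/→/θ/: change -2.
Minimum = -2.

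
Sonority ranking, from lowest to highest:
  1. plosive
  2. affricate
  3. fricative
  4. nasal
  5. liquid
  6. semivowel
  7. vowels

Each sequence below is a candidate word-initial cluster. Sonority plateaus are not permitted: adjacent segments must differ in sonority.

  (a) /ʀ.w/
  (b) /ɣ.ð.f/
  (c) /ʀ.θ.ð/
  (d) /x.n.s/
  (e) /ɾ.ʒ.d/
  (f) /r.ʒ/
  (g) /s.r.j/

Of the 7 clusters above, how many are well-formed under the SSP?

(a) /ʀ.w/: profile 5-6 — obeys.
(b) /ɣ.ð.f/: profile 3-3-3 — violates.
(c) /ʀ.θ.ð/: profile 5-3-3 — violates.
(d) /x.n.s/: profile 3-4-3 — violates.
(e) /ɾ.ʒ.d/: profile 5-3-1 — violates.
(f) /r.ʒ/: profile 5-3 — violates.
(g) /s.r.j/: profile 3-5-6 — obeys.

2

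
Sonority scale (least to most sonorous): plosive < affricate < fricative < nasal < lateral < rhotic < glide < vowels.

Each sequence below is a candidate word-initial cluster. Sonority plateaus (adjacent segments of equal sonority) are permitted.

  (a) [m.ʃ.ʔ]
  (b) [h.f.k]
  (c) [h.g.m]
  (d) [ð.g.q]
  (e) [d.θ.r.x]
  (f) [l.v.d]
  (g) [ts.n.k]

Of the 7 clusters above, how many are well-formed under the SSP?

0

(a) sonority 4-3-1: ill-formed.
(b) sonority 3-3-1: ill-formed.
(c) sonority 3-1-4: ill-formed.
(d) sonority 3-1-1: ill-formed.
(e) sonority 1-3-6-3: ill-formed.
(f) sonority 5-3-1: ill-formed.
(g) sonority 2-4-1: ill-formed.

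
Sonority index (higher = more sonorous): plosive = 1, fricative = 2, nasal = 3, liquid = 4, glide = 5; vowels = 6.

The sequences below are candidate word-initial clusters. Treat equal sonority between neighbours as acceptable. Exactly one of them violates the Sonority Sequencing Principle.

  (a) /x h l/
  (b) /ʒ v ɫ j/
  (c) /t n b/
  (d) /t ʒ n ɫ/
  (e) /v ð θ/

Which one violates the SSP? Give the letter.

(a) /x h l/: profile 2-2-4 — obeys.
(b) /ʒ v ɫ j/: profile 2-2-4-5 — obeys.
(c) /t n b/: profile 1-3-1 — violates.
(d) /t ʒ n ɫ/: profile 1-2-3-4 — obeys.
(e) /v ð θ/: profile 2-2-2 — obeys.

c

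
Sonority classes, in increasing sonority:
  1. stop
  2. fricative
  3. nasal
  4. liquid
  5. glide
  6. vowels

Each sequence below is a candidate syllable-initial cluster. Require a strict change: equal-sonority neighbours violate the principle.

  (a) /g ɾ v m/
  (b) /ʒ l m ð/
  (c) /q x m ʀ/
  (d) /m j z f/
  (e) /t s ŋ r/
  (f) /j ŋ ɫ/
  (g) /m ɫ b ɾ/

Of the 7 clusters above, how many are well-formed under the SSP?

2

(a) sonority 1-4-2-3: ill-formed.
(b) sonority 2-4-3-2: ill-formed.
(c) sonority 1-2-3-4: well-formed.
(d) sonority 3-5-2-2: ill-formed.
(e) sonority 1-2-3-4: well-formed.
(f) sonority 5-3-4: ill-formed.
(g) sonority 3-4-1-4: ill-formed.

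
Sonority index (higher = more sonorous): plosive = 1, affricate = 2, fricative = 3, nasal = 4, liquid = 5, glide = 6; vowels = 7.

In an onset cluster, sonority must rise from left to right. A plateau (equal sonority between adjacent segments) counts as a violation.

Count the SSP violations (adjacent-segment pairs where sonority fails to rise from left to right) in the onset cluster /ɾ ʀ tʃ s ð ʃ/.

4

/ɾ/ — liquid, sonority 5.
/ʀ/ — liquid, sonority 5.
/tʃ/ — affricate, sonority 2.
/s/ — fricative, sonority 3.
/ð/ — fricative, sonority 3.
/ʃ/ — fricative, sonority 3.
/ɾ/→/ʀ/: 5→5 (plateau) — violation.
/ʀ/→/tʃ/: 5→2 (does not rise) — violation.
/tʃ/→/s/: 2→3 (rises) — ok.
/s/→/ð/: 3→3 (plateau) — violation.
/ð/→/ʃ/: 3→3 (plateau) — violation.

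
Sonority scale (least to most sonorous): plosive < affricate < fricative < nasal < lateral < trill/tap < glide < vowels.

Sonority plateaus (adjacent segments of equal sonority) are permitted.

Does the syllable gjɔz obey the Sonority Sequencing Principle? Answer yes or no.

yes

Onset: /g/ is a plosive (sonority 1), /j/ is a glide (sonority 7); then the nucleus /ɔ/ (sonority 8).
Onset profile 1-7-8 — rises to the nucleus.
Coda: /z/ is a fricative (sonority 3).
Coda profile 8-3 — falls from the nucleus.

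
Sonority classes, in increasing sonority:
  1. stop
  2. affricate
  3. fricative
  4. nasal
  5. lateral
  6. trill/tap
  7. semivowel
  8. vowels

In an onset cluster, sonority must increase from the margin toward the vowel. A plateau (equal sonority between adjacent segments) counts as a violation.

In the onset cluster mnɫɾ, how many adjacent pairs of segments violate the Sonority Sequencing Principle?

1

/m/ — nasal, sonority 4.
/n/ — nasal, sonority 4.
/ɫ/ — lateral, sonority 5.
/ɾ/ — trill/tap, sonority 6.
/m/→/n/: 4→4 (plateau) — violation.
/n/→/ɫ/: 4→5 (rises) — ok.
/ɫ/→/ɾ/: 5→6 (rises) — ok.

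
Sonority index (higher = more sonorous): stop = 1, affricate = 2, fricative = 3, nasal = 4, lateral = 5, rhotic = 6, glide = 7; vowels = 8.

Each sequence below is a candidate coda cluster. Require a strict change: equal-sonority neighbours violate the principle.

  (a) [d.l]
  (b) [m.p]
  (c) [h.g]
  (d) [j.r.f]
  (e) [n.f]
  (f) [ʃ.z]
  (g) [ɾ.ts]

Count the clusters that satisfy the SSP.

5

(a) sonority 1-5: ill-formed.
(b) sonority 4-1: well-formed.
(c) sonority 3-1: well-formed.
(d) sonority 7-6-3: well-formed.
(e) sonority 4-3: well-formed.
(f) sonority 3-3: ill-formed.
(g) sonority 6-2: well-formed.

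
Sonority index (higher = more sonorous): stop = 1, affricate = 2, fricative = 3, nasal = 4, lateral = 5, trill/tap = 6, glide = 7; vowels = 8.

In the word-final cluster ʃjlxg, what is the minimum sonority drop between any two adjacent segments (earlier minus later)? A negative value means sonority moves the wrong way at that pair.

-4

/ʃ/ is a fricative (sonority 3).
/j/ is a glide (sonority 7).
/l/ is a lateral (sonority 5).
/x/ is a fricative (sonority 3).
/g/ is a stop (sonority 1).
/ʃ/→/j/: change -4.
/j/→/l/: change +2.
/l/→/x/: change +2.
/x/→/g/: change +2.
Minimum = -4.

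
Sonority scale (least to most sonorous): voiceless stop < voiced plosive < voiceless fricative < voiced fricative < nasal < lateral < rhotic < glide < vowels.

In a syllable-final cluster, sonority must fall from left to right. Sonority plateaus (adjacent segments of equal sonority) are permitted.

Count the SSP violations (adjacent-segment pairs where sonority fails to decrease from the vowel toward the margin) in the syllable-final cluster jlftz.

/j/ is a glide (sonority 8).
/l/ is a lateral (sonority 6).
/f/ is a voiceless fricative (sonority 3).
/t/ is a voiceless stop (sonority 1).
/z/ is a voiced fricative (sonority 4).
/j/→/l/: 8→6 (falls) — ok.
/l/→/f/: 6→3 (falls) — ok.
/f/→/t/: 3→1 (falls) — ok.
/t/→/z/: 1→4 (does not fall) — violation.

1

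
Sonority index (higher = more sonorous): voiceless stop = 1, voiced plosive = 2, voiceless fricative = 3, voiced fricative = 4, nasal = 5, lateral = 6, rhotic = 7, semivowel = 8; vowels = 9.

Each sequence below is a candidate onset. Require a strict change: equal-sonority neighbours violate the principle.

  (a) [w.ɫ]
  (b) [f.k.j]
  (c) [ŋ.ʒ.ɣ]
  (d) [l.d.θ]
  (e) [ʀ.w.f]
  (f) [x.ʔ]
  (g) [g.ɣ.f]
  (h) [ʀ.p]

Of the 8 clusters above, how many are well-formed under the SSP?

(a) 8-6 → violates
(b) 3-1-8 → violates
(c) 5-4-4 → violates
(d) 6-2-3 → violates
(e) 7-8-3 → violates
(f) 3-1 → violates
(g) 2-4-3 → violates
(h) 7-1 → violates

0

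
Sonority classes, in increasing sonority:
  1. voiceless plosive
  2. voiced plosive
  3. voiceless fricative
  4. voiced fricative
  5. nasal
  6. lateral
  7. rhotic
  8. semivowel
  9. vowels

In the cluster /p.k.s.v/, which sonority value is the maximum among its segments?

4

/p/ is a voiceless plosive (sonority 1).
/k/ is a voiceless plosive (sonority 1).
/s/ is a voiceless fricative (sonority 3).
/v/ is a voiced fricative (sonority 4).
The maximum is 4.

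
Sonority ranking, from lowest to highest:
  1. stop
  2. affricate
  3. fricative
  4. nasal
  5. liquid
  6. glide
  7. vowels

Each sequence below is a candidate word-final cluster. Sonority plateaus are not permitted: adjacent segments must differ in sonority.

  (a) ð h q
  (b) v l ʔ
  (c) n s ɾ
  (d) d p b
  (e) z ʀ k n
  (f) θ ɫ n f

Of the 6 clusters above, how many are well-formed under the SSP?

0

(a) sonority 3-3-1: ill-formed.
(b) sonority 3-5-1: ill-formed.
(c) sonority 4-3-5: ill-formed.
(d) sonority 1-1-1: ill-formed.
(e) sonority 3-5-1-4: ill-formed.
(f) sonority 3-5-4-3: ill-formed.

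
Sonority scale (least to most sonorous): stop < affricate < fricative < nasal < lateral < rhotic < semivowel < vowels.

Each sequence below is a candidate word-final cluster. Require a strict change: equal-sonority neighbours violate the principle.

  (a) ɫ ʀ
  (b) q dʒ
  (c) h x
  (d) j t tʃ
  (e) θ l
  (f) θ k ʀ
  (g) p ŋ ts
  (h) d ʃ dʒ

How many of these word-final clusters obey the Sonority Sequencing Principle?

0

(a) 5-6 → violates
(b) 1-2 → violates
(c) 3-3 → violates
(d) 7-1-2 → violates
(e) 3-5 → violates
(f) 3-1-6 → violates
(g) 1-4-2 → violates
(h) 1-3-2 → violates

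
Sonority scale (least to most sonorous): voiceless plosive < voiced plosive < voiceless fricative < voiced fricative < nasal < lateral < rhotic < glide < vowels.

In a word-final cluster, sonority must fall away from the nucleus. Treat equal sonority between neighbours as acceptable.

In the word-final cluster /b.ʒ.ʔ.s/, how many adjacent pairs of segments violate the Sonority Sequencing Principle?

2

/b/ is a voiced plosive (sonority 2).
/ʒ/ is a voiced fricative (sonority 4).
/ʔ/ is a voiceless plosive (sonority 1).
/s/ is a voiceless fricative (sonority 3).
/b/→/ʒ/: 2→4 (does not fall) — violation.
/ʒ/→/ʔ/: 4→1 (falls) — ok.
/ʔ/→/s/: 1→3 (does not fall) — violation.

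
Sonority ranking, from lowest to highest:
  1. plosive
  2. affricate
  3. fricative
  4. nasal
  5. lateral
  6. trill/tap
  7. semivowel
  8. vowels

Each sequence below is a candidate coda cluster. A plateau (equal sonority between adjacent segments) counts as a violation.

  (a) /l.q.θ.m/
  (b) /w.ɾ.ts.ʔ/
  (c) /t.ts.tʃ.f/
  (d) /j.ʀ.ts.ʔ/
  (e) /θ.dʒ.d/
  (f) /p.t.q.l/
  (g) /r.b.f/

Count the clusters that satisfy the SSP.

(a) /l.q.θ.m/: profile 5-1-3-4 — violates.
(b) /w.ɾ.ts.ʔ/: profile 7-6-2-1 — obeys.
(c) /t.ts.tʃ.f/: profile 1-2-2-3 — violates.
(d) /j.ʀ.ts.ʔ/: profile 7-6-2-1 — obeys.
(e) /θ.dʒ.d/: profile 3-2-1 — obeys.
(f) /p.t.q.l/: profile 1-1-1-5 — violates.
(g) /r.b.f/: profile 6-1-3 — violates.

3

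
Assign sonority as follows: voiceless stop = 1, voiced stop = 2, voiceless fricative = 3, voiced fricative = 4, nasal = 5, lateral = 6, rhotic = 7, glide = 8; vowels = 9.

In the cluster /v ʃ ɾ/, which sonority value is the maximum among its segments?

/v/: voiced fricative = 4.
/ʃ/: voiceless fricative = 3.
/ɾ/: rhotic = 7.
The maximum is 7.

7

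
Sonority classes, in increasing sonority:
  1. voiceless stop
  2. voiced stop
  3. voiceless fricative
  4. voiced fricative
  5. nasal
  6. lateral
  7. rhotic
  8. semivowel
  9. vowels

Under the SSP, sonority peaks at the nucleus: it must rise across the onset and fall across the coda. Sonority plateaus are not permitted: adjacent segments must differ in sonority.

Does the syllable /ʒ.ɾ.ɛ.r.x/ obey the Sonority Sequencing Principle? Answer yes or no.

yes

Onset: /ʒ/ is a voiced fricative (sonority 4), /ɾ/ is a rhotic (sonority 7); then the nucleus /ɛ/ (sonority 9).
Onset profile 4-7-9 — rises to the nucleus.
Coda: /r/ is a rhotic (sonority 7), /x/ is a voiceless fricative (sonority 3).
Coda profile 9-7-3 — falls from the nucleus.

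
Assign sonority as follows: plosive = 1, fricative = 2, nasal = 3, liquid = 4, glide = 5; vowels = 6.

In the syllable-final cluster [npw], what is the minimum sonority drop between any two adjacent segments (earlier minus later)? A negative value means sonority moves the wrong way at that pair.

-4

/n/ — nasal, sonority 3.
/p/ — plosive, sonority 1.
/w/ — glide, sonority 5.
/n/→/p/: change +2.
/p/→/w/: change -4.
Minimum = -4.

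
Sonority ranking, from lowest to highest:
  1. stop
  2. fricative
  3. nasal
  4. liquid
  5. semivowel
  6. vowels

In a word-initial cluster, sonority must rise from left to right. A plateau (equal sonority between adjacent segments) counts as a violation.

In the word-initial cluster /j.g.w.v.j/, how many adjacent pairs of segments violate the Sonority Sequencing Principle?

2

/j/ — semivowel, sonority 5.
/g/ — stop, sonority 1.
/w/ — semivowel, sonority 5.
/v/ — fricative, sonority 2.
/j/ — semivowel, sonority 5.
/j/→/g/: 5→1 (does not rise) — violation.
/g/→/w/: 1→5 (rises) — ok.
/w/→/v/: 5→2 (does not rise) — violation.
/v/→/j/: 2→5 (rises) — ok.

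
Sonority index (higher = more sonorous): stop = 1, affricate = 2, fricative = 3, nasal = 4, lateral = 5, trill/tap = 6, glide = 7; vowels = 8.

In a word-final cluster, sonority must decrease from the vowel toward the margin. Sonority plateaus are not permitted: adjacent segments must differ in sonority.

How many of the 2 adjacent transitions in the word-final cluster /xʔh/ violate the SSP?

/x/: fricative = 3.
/ʔ/: stop = 1.
/h/: fricative = 3.
/x/→/ʔ/: 3→1 (falls) — ok.
/ʔ/→/h/: 1→3 (does not fall) — violation.

1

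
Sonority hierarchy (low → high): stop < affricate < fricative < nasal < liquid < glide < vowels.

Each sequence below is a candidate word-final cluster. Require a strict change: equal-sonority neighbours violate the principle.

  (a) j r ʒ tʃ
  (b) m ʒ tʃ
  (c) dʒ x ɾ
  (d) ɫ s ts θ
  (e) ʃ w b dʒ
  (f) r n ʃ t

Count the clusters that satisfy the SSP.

3

(a) 6-5-3-2 → obeys
(b) 4-3-2 → obeys
(c) 2-3-5 → violates
(d) 5-3-2-3 → violates
(e) 3-6-1-2 → violates
(f) 5-4-3-1 → obeys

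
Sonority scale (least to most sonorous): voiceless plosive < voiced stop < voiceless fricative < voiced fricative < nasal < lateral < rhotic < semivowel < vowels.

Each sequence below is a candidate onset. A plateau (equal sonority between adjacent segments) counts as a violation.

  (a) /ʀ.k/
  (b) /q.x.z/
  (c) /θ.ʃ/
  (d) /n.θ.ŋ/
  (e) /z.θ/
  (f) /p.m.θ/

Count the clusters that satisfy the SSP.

1

(a) 7-1 → violates
(b) 1-3-4 → obeys
(c) 3-3 → violates
(d) 5-3-5 → violates
(e) 4-3 → violates
(f) 1-5-3 → violates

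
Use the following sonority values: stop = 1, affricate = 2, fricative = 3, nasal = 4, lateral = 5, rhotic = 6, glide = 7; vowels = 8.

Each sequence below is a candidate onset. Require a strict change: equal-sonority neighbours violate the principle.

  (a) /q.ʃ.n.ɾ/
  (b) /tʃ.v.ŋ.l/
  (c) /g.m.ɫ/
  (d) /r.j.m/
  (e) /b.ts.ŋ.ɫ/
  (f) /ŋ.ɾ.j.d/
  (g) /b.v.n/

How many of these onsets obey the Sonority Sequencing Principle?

5

(a) /q.ʃ.n.ɾ/: profile 1-3-4-6 — obeys.
(b) /tʃ.v.ŋ.l/: profile 2-3-4-5 — obeys.
(c) /g.m.ɫ/: profile 1-4-5 — obeys.
(d) /r.j.m/: profile 6-7-4 — violates.
(e) /b.ts.ŋ.ɫ/: profile 1-2-4-5 — obeys.
(f) /ŋ.ɾ.j.d/: profile 4-6-7-1 — violates.
(g) /b.v.n/: profile 1-3-4 — obeys.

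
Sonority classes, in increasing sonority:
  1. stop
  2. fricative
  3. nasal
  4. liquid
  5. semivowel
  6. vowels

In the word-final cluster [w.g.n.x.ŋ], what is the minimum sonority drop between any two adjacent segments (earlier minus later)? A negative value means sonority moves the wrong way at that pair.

-2

/w/: semivowel = 5.
/g/: stop = 1.
/n/: nasal = 3.
/x/: fricative = 2.
/ŋ/: nasal = 3.
/w/→/g/: change +4.
/g/→/n/: change -2.
/n/→/x/: change +1.
/x/→/ŋ/: change -1.
Minimum = -2.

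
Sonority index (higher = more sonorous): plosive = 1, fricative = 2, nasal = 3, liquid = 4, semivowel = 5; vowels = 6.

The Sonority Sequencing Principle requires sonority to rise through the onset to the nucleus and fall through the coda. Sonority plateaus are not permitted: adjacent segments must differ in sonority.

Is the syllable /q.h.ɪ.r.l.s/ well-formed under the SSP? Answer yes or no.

Onset: /q/ is a plosive (sonority 1), /h/ is a fricative (sonority 2); then the nucleus /ɪ/ (sonority 6).
Onset profile 1-2-6 — rises to the nucleus.
Coda: /r/ is a liquid (sonority 4), /l/ is a liquid (sonority 4), /s/ is a fricative (sonority 2).
Coda profile 6-4-4-2 — does not strictly fall throughout.

no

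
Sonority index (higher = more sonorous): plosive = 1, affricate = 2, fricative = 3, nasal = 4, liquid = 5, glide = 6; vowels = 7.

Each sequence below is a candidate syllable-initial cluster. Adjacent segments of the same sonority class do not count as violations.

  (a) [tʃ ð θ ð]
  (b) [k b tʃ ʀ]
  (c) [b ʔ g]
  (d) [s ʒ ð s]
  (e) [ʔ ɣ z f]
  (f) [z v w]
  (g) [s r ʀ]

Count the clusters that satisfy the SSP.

(a) 2-3-3-3 → obeys
(b) 1-1-2-5 → obeys
(c) 1-1-1 → obeys
(d) 3-3-3-3 → obeys
(e) 1-3-3-3 → obeys
(f) 3-3-6 → obeys
(g) 3-5-5 → obeys

7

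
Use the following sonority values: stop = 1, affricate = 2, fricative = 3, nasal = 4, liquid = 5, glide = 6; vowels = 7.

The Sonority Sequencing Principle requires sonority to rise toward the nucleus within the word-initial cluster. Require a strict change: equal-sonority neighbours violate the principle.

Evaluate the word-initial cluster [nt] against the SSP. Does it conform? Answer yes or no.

no

/n/ is a nasal (sonority 4).
/t/ is a stop (sonority 1).
The profile is 4-1. Between /n/ (4) and /t/ (1) sonority does not rise, so the cluster violates the SSP.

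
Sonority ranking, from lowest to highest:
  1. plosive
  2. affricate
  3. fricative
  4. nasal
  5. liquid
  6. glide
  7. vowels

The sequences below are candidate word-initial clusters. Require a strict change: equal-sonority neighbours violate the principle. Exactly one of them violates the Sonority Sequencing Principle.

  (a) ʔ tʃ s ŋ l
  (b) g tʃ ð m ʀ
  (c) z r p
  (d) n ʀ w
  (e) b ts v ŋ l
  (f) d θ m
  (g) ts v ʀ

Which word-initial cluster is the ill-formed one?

c

(a) 1-2-3-4-5 → obeys
(b) 1-2-3-4-5 → obeys
(c) 3-5-1 → violates
(d) 4-5-6 → obeys
(e) 1-2-3-4-5 → obeys
(f) 1-3-4 → obeys
(g) 2-3-5 → obeys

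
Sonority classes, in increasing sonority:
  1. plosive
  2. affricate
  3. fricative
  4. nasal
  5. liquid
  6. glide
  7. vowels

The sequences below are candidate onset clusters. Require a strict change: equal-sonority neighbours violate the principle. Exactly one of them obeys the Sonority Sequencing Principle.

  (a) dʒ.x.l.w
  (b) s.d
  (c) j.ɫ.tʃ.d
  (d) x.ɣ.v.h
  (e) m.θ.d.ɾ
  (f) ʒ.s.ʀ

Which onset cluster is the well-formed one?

(a) sonority 2-3-5-6: well-formed.
(b) sonority 3-1: ill-formed.
(c) sonority 6-5-2-1: ill-formed.
(d) sonority 3-3-3-3: ill-formed.
(e) sonority 4-3-1-5: ill-formed.
(f) sonority 3-3-5: ill-formed.

a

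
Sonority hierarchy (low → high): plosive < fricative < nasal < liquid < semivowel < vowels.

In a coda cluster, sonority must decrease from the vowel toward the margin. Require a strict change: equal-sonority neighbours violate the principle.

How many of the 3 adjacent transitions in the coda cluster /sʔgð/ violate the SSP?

2

/s/ is a fricative (sonority 2).
/ʔ/ is a plosive (sonority 1).
/g/ is a plosive (sonority 1).
/ð/ is a fricative (sonority 2).
/s/→/ʔ/: 2→1 (falls) — ok.
/ʔ/→/g/: 1→1 (plateau) — violation.
/g/→/ð/: 1→2 (does not fall) — violation.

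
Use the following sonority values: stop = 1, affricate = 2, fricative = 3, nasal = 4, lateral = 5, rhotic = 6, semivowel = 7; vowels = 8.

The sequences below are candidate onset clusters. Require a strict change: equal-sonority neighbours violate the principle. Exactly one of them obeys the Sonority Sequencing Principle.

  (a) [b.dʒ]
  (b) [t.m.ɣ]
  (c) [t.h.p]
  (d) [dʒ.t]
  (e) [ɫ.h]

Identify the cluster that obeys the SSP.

(a) [b.dʒ]: profile 1-2 — obeys.
(b) [t.m.ɣ]: profile 1-4-3 — violates.
(c) [t.h.p]: profile 1-3-1 — violates.
(d) [dʒ.t]: profile 2-1 — violates.
(e) [ɫ.h]: profile 5-3 — violates.

a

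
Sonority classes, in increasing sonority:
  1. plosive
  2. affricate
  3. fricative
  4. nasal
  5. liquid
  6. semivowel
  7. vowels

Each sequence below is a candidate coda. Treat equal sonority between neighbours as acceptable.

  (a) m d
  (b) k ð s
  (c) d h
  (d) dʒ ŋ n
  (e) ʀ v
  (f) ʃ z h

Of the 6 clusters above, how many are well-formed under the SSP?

3

(a) m d: profile 4-1 — obeys.
(b) k ð s: profile 1-3-3 — violates.
(c) d h: profile 1-3 — violates.
(d) dʒ ŋ n: profile 2-4-4 — violates.
(e) ʀ v: profile 5-3 — obeys.
(f) ʃ z h: profile 3-3-3 — obeys.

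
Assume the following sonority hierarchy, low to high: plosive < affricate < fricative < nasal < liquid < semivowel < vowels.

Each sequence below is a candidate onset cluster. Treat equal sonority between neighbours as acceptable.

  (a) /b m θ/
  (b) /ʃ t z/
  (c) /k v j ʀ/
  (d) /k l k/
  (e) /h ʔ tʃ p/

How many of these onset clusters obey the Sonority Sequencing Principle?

(a) sonority 1-4-3: ill-formed.
(b) sonority 3-1-3: ill-formed.
(c) sonority 1-3-6-5: ill-formed.
(d) sonority 1-5-1: ill-formed.
(e) sonority 3-1-2-1: ill-formed.

0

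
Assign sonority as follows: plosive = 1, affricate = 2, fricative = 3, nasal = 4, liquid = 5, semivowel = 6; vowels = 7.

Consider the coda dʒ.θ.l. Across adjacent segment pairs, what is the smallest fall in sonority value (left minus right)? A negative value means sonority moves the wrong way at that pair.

/dʒ/: affricate = 2.
/θ/: fricative = 3.
/l/: liquid = 5.
/dʒ/→/θ/: change -1.
/θ/→/l/: change -2.
Minimum = -2.

-2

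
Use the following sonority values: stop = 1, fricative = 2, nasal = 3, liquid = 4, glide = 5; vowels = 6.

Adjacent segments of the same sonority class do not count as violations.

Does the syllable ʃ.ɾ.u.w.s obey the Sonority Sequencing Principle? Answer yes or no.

Onset: /ʃ/ is a fricative (sonority 2), /ɾ/ is a liquid (sonority 4); then the nucleus /u/ (sonority 6).
Onset profile 2-4-6 — rises to the nucleus.
Coda: /w/ is a glide (sonority 5), /s/ is a fricative (sonority 2).
Coda profile 6-5-2 — falls from the nucleus.

yes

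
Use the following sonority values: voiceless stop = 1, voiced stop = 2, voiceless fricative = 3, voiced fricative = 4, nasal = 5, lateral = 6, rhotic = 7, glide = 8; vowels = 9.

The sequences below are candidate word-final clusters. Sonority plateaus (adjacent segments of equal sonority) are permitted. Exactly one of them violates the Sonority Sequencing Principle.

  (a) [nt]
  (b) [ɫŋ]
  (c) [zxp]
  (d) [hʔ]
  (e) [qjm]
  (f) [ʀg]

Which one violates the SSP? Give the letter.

e

(a) sonority 5-1: well-formed.
(b) sonority 6-5: well-formed.
(c) sonority 4-3-1: well-formed.
(d) sonority 3-1: well-formed.
(e) sonority 1-8-5: ill-formed.
(f) sonority 7-2: well-formed.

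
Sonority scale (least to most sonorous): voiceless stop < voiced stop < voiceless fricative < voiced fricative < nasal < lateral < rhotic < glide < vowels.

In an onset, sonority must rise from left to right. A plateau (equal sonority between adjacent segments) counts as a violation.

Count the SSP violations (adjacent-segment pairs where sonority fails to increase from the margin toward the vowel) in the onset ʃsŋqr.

2

/ʃ/ is a voiceless fricative (sonority 3).
/s/ is a voiceless fricative (sonority 3).
/ŋ/ is a nasal (sonority 5).
/q/ is a voiceless stop (sonority 1).
/r/ is a rhotic (sonority 7).
/ʃ/→/s/: 3→3 (plateau) — violation.
/s/→/ŋ/: 3→5 (rises) — ok.
/ŋ/→/q/: 5→1 (does not rise) — violation.
/q/→/r/: 1→7 (rises) — ok.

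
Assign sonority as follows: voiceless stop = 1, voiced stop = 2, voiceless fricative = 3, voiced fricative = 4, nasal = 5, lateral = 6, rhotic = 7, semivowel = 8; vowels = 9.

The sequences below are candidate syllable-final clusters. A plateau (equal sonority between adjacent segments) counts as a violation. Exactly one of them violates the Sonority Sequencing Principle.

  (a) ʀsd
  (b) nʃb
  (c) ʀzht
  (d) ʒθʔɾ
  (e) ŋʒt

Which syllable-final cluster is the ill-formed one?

(a) ʀsd: profile 7-3-2 — obeys.
(b) nʃb: profile 5-3-2 — obeys.
(c) ʀzht: profile 7-4-3-1 — obeys.
(d) ʒθʔɾ: profile 4-3-1-7 — violates.
(e) ŋʒt: profile 5-4-1 — obeys.

d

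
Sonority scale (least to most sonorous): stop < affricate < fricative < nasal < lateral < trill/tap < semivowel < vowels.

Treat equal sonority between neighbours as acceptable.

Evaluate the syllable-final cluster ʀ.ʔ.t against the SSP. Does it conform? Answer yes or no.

/ʀ/ — trill/tap, sonority 6.
/ʔ/ — stop, sonority 1.
/t/ — stop, sonority 1.
The profile 6-1-1 is non-increasing (plateaus allowed), so the syllable-final cluster satisfies the SSP.

yes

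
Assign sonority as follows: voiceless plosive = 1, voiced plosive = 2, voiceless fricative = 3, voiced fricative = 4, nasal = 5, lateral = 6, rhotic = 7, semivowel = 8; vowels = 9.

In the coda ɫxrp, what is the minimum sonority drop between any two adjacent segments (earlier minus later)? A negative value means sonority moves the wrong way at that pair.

/ɫ/ — lateral, sonority 6.
/x/ — voiceless fricative, sonority 3.
/r/ — rhotic, sonority 7.
/p/ — voiceless plosive, sonority 1.
/ɫ/→/x/: change +3.
/x/→/r/: change -4.
/r/→/p/: change +6.
Minimum = -4.

-4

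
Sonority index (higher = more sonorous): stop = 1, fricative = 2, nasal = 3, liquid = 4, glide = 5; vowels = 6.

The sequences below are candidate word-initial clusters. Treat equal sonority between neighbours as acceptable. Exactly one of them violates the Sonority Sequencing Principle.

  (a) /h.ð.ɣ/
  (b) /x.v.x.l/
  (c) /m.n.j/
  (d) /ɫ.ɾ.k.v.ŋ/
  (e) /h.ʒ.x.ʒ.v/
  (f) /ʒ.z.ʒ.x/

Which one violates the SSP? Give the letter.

(a) 2-2-2 → obeys
(b) 2-2-2-4 → obeys
(c) 3-3-5 → obeys
(d) 4-4-1-2-3 → violates
(e) 2-2-2-2-2 → obeys
(f) 2-2-2-2 → obeys

d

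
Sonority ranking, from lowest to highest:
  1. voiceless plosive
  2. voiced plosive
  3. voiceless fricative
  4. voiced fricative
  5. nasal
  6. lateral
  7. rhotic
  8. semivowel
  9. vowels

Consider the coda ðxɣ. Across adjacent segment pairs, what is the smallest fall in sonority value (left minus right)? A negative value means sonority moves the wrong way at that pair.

/ð/ is a voiced fricative (sonority 4).
/x/ is a voiceless fricative (sonority 3).
/ɣ/ is a voiced fricative (sonority 4).
/ð/→/x/: change +1.
/x/→/ɣ/: change -1.
Minimum = -1.

-1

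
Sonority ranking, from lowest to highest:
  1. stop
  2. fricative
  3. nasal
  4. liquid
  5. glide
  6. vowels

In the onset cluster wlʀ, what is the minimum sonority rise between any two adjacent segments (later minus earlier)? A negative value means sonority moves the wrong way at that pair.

/w/ — glide, sonority 5.
/l/ — liquid, sonority 4.
/ʀ/ — liquid, sonority 4.
/w/→/l/: change -1.
/l/→/ʀ/: change +0.
Minimum = -1.

-1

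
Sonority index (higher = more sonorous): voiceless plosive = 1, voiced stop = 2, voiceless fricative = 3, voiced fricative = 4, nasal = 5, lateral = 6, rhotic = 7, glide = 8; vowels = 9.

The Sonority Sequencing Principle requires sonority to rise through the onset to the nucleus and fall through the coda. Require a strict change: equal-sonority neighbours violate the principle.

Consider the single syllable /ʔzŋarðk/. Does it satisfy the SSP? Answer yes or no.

Onset: /ʔ/ is a voiceless plosive (sonority 1), /z/ is a voiced fricative (sonority 4), /ŋ/ is a nasal (sonority 5); then the nucleus /a/ (sonority 9).
Onset profile 1-4-5-9 — rises to the nucleus.
Coda: /r/ is a rhotic (sonority 7), /ð/ is a voiced fricative (sonority 4), /k/ is a voiceless plosive (sonority 1).
Coda profile 9-7-4-1 — falls from the nucleus.

yes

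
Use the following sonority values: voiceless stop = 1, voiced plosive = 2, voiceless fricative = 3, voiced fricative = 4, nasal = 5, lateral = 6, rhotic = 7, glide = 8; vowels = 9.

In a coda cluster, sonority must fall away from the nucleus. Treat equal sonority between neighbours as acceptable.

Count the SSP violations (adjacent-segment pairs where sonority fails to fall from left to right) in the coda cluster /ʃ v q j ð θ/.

2

/ʃ/: voiceless fricative = 3.
/v/: voiced fricative = 4.
/q/: voiceless stop = 1.
/j/: glide = 8.
/ð/: voiced fricative = 4.
/θ/: voiceless fricative = 3.
/ʃ/→/v/: 3→4 (does not fall) — violation.
/v/→/q/: 4→1 (falls) — ok.
/q/→/j/: 1→8 (does not fall) — violation.
/j/→/ð/: 8→4 (falls) — ok.
/ð/→/θ/: 4→3 (falls) — ok.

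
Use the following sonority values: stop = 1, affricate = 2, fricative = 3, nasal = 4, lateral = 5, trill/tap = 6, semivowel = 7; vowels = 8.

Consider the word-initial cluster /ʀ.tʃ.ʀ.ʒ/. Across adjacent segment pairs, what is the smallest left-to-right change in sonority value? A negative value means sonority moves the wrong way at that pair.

/ʀ/: trill/tap = 6.
/tʃ/: affricate = 2.
/ʀ/: trill/tap = 6.
/ʒ/: fricative = 3.
/ʀ/→/tʃ/: change -4.
/tʃ/→/ʀ/: change +4.
/ʀ/→/ʒ/: change -3.
Minimum = -4.

-4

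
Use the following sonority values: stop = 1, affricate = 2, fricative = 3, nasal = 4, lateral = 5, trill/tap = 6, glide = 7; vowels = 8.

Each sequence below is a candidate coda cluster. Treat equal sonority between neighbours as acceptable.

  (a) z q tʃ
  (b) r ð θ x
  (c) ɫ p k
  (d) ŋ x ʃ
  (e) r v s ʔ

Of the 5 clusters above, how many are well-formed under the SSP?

(a) 3-1-2 → violates
(b) 6-3-3-3 → obeys
(c) 5-1-1 → obeys
(d) 4-3-3 → obeys
(e) 6-3-3-1 → obeys

4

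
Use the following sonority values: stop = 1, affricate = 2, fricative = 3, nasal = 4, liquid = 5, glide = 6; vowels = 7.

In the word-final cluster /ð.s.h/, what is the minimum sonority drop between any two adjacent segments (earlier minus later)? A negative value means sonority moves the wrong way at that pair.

/ð/: fricative = 3.
/s/: fricative = 3.
/h/: fricative = 3.
/ð/→/s/: change +0.
/s/→/h/: change +0.
Minimum = 0.

0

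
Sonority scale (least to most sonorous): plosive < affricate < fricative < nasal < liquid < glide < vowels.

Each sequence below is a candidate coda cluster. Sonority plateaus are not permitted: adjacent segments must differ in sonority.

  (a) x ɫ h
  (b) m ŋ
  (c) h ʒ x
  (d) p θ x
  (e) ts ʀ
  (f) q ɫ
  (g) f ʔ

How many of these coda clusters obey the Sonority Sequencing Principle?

(a) 3-5-3 → violates
(b) 4-4 → violates
(c) 3-3-3 → violates
(d) 1-3-3 → violates
(e) 2-5 → violates
(f) 1-5 → violates
(g) 3-1 → obeys

1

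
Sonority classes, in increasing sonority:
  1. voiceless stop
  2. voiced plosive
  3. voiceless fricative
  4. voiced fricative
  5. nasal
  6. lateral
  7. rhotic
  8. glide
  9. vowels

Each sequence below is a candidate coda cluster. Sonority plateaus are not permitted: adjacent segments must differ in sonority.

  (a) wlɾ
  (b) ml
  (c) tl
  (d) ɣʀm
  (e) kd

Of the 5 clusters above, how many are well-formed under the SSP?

(a) 8-6-7 → violates
(b) 5-6 → violates
(c) 1-6 → violates
(d) 4-7-5 → violates
(e) 1-2 → violates

0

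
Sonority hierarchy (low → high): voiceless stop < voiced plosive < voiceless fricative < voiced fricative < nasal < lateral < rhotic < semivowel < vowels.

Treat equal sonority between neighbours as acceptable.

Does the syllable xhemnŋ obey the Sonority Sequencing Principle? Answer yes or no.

Onset: /x/ is a voiceless fricative (sonority 3), /h/ is a voiceless fricative (sonority 3); then the nucleus /e/ (sonority 9).
Onset profile 3-3-9 — rises to the nucleus.
Coda: /m/ is a nasal (sonority 5), /n/ is a nasal (sonority 5), /ŋ/ is a nasal (sonority 5).
Coda profile 9-5-5-5 — falls from the nucleus.

yes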